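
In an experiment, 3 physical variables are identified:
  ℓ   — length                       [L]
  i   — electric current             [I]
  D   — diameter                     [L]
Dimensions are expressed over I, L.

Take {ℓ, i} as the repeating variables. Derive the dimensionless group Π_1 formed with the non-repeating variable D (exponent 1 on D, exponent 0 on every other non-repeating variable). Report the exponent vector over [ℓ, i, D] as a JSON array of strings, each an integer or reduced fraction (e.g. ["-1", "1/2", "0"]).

Exponent matrix [I,L] × [ℓ,i,D]:
  I: [ 0  1  0]
  L: [ 1  0  1]
Row reduction gives pivot columns ℓ,i; rank = 2
Repeat: ℓ,i; free: D
RREF:
  r0: [   1    0    1]
  r1: [   0    1    0]
Fix exponent of D at 1; solve each RREF row for its pivot's exponent:
  r0: exp(ℓ) + (1)·1 = 0 ⇒ exp(ℓ) = -1
  r1: exp(i) + (0)·1 = 0 ⇒ exp(i) = 0
Π_1 = ℓ^-1 · D

["-1", "0", "1"]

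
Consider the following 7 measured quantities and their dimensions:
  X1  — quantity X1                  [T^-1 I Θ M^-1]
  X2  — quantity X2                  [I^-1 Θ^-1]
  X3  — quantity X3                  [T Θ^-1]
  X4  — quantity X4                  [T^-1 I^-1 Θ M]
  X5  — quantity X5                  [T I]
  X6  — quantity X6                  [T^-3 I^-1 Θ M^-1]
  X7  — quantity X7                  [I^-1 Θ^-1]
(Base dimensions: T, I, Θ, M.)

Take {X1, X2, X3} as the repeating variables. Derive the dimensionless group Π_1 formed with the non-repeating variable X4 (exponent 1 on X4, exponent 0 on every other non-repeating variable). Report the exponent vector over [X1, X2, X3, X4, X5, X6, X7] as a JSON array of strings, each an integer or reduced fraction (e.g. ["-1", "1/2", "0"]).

["1", "0", "2", "1", "0", "0", "0"]

Dimensional matrix (T×I×Θ×M by X1×X2×X3×X4×X5×X6×X7):
  T: [-1  0  1 -1  1 -3  0]
  I: [ 1 -1  0 -1  1 -1 -1]
  Θ: [ 1 -1 -1  1  0  1 -1]
  M: [-1  0  0  1  0 -1  0]
Echelon form has 3 nonzero rows (pivots: X1,X2,X3)
Pivot set = {X1,X2,X3}, free = {X4,X5,X6,X7}
RREF:
  r0: [   1    0    0   -1    0    1    0]
  r1: [   0    1    0    0   -1    2    1]
  r2: [   0    0    1   -2    1   -2    0]
  r3: [   0    0    0    0    0    0    0]
Fix exponent of X4 at 1, X5 at 0, X6 at 0, X7 at 0; solve each RREF row for its pivot's exponent:
  r0: exp(X1) + (-1)·1 = 0 ⇒ exp(X1) = 1
  r1: exp(X2) + (0)·1 = 0 ⇒ exp(X2) = 0
  r2: exp(X3) + (-2)·1 = 0 ⇒ exp(X3) = 2
Π_1 = X1 · X3^2 · X4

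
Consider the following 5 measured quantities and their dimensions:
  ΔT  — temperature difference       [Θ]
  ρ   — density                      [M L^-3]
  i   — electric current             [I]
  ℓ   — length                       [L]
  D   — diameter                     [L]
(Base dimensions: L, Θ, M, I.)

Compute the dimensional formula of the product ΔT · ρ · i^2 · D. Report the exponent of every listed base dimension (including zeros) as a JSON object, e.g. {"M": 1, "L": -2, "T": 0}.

Write exponents as rows L,Θ,M,I / cols ΔT,ρ,i,ℓ,D:
  L: [ 0 -3  0  1  1]
  Θ: [ 1  0  0  0  0]
  M: [ 0  1  0  0  0]
  I: [ 0  0  1  0  0]
  [L]: (1)·0+(1)·-3+(2)·0+(1)·1 = -2
  [Θ]: (1)·1+(1)·0+(2)·0+(1)·0 = 1
  [M]: (1)·0+(1)·1+(2)·0+(1)·0 = 1
  [I]: (1)·0+(1)·0+(2)·1+(1)·0 = 2
⇒ L^-2 Θ M I^2

{"L": -2, "Θ": 1, "M": 1, "I": 2}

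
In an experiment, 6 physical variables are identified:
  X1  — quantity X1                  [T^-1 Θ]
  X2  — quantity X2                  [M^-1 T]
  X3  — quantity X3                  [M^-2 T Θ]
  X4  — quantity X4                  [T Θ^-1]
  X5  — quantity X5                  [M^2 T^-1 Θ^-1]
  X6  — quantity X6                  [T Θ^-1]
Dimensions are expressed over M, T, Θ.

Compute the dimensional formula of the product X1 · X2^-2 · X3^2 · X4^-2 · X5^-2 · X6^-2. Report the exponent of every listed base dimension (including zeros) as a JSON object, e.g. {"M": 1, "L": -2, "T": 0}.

{"M": -6, "T": -3, "Θ": 9}

Exponent matrix [M,T,Θ] × [X1,X2,X3,X4,X5,X6]:
  M: [ 0 -1 -2  0  2  0]
  T: [-1  1  1  1 -1  1]
  Θ: [ 1  0  1 -1 -1 -1]
  [M]: (1)·0+(-2)·-1+(2)·-2+(-2)·0+(-2)·2+(-2)·0 = -6
  [T]: (1)·-1+(-2)·1+(2)·1+(-2)·1+(-2)·-1+(-2)·1 = -3
  [Θ]: (1)·1+(-2)·0+(2)·1+(-2)·-1+(-2)·-1+(-2)·-1 = 9
⇒ M^-6 T^-3 Θ^9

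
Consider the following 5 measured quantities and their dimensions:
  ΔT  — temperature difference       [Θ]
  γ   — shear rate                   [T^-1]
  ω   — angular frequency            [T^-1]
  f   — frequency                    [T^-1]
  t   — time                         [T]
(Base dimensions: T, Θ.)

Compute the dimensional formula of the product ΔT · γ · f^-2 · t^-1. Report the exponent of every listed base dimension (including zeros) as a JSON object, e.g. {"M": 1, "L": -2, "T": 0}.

{"T": 0, "Θ": 1}

Dimensional matrix (T×Θ by ΔT×γ×ω×f×t):
  T: [ 0 -1 -1 -1  1]
  Θ: [ 1  0  0  0  0]
  [T]: (1)·0+(1)·-1+(-2)·-1+(-1)·1 = 0
  [Θ]: (1)·1+(1)·0+(-2)·0+(-1)·0 = 1
⇒ Θ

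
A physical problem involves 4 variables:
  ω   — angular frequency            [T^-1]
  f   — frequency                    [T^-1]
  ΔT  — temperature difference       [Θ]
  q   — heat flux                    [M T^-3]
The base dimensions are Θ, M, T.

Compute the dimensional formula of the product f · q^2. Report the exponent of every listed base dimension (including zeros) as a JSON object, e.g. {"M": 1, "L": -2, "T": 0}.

{"Θ": 0, "M": 2, "T": -7}

Write exponents as rows Θ,M,T / cols ω,f,ΔT,q:
  Θ: [ 0  0  1  0]
  M: [ 0  0  0  1]
  T: [-1 -1  0 -3]
  [Θ]: (1)·0+(2)·0 = 0
  [M]: (1)·0+(2)·1 = 2
  [T]: (1)·-1+(2)·-3 = -7
⇒ M^2 T^-7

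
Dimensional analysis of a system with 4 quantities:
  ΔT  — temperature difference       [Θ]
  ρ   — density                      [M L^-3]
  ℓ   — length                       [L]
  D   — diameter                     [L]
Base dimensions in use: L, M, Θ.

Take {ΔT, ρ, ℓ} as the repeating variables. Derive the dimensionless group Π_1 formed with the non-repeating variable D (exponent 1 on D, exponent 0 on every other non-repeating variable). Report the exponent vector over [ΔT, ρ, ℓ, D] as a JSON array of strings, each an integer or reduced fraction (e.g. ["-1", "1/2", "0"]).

["0", "0", "-1", "1"]

Dimensional matrix (L×M×Θ by ΔT×ρ×ℓ×D):
  L: [ 0 -3  1  1]
  M: [ 0  1  0  0]
  Θ: [ 1  0  0  0]
RREF → pivots at {ΔT,ρ,ℓ} ⇒ r = 3
Repeat: ΔT,ρ,ℓ; free: D
RREF:
  r0: [   1    0    0    0]
  r1: [   0    1    0    0]
  r2: [   0    0    1    1]
Fix exponent of D at 1; solve each RREF row for its pivot's exponent:
  r0: exp(ΔT) + (0)·1 = 0 ⇒ exp(ΔT) = 0
  r1: exp(ρ) + (0)·1 = 0 ⇒ exp(ρ) = 0
  r2: exp(ℓ) + (1)·1 = 0 ⇒ exp(ℓ) = -1
Π_1 = ℓ^-1 · D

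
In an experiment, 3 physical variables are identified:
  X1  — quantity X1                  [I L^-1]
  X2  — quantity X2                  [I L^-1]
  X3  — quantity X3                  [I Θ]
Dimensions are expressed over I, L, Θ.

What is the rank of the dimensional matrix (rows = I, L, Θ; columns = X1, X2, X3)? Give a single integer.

2

Dimensional matrix (I×L×Θ by X1×X2×X3):
  I: [ 1  1  1]
  L: [-1 -1  0]
  Θ: [ 0  0  1]
Row reduction gives pivot columns X1,X3; rank = 2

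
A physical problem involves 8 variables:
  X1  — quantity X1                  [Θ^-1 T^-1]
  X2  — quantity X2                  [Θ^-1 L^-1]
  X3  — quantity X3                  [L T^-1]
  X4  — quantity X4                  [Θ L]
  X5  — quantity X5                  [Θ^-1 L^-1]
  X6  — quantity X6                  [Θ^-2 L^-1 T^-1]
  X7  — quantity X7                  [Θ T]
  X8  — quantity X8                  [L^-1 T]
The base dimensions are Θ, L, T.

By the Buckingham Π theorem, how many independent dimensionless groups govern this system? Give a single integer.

Write exponents as rows Θ,L,T / cols X1,X2,X3,X4,X5,X6,X7,X8:
  Θ: [-1 -1  0  1 -1 -2  1  0]
  L: [ 0 -1  1  1 -1 -1  0 -1]
  T: [-1  0 -1  0  0 -1  1  1]
RREF → pivots at {X1,X2} ⇒ r = 2
8 vars − rank 2 = 6 Π groups

6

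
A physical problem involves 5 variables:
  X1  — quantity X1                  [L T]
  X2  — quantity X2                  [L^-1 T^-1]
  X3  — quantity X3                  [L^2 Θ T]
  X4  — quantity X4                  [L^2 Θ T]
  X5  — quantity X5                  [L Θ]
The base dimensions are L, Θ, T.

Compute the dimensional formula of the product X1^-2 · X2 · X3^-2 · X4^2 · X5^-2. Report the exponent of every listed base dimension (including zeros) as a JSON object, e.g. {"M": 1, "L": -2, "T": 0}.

Exponent matrix [L,Θ,T] × [X1,X2,X3,X4,X5]:
  L: [ 1 -1  2  2  1]
  Θ: [ 0  0  1  1  1]
  T: [ 1 -1  1  1  0]
  [L]: (-2)·1+(1)·-1+(-2)·2+(2)·2+(-2)·1 = -5
  [Θ]: (-2)·0+(1)·0+(-2)·1+(2)·1+(-2)·1 = -2
  [T]: (-2)·1+(1)·-1+(-2)·1+(2)·1+(-2)·0 = -3
⇒ L^-5 Θ^-2 T^-3

{"L": -5, "Θ": -2, "T": -3}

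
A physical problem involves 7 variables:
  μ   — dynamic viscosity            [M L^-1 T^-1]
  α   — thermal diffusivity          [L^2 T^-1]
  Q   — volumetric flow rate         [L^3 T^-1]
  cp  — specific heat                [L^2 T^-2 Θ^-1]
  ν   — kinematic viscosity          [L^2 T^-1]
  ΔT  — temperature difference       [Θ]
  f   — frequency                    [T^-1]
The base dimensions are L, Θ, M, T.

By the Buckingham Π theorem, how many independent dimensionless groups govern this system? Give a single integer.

Exponent matrix [L,Θ,M,T] × [μ,α,Q,cp,ν,ΔT,f]:
  L: [-1  2  3  2  2  0  0]
  Θ: [ 0  0  0 -1  0  1  0]
  M: [ 1  0  0  0  0  0  0]
  T: [-1 -1 -1 -2 -1  0 -1]
Row reduction gives pivot columns μ,α,Q,cp; rank = 4
n=7, r=4 ⇒ 3 dimensionless groups

3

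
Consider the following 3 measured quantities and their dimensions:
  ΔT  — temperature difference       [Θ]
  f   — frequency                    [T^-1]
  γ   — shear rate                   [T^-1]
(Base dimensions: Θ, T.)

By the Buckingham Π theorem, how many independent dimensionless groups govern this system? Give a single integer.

1

Dimensional matrix (Θ×T by ΔT×f×γ):
  Θ: [ 1  0  0]
  T: [ 0 -1 -1]
Echelon form has 2 nonzero rows (pivots: ΔT,f)
3 vars − rank 2 = 1 Π group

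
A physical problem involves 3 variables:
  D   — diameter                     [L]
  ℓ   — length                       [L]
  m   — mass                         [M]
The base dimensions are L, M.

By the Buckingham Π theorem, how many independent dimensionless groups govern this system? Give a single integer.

1

Exponent matrix [L,M] × [D,ℓ,m]:
  L: [ 1  1  0]
  M: [ 0  0  1]
RREF → pivots at {D,m} ⇒ r = 2
3 vars − rank 2 = 1 Π group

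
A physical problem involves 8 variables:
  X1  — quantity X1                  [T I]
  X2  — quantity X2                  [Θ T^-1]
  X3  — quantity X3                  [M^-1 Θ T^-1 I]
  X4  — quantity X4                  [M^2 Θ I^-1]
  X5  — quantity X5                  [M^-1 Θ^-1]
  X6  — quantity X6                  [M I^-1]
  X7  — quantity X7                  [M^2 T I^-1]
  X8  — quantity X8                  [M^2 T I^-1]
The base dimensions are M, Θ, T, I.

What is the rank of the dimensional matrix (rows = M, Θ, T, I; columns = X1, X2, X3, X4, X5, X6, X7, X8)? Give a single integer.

Write exponents as rows M,Θ,T,I / cols X1,X2,X3,X4,X5,X6,X7,X8:
  M: [ 0  0 -1  2 -1  1  2  2]
  Θ: [ 0  1  1  1 -1  0  0  0]
  T: [ 1 -1 -1  0  0  0  1  1]
  I: [ 1  0  1 -1  0 -1 -1 -1]
RREF → pivots at {X1,X2,X3} ⇒ r = 3

3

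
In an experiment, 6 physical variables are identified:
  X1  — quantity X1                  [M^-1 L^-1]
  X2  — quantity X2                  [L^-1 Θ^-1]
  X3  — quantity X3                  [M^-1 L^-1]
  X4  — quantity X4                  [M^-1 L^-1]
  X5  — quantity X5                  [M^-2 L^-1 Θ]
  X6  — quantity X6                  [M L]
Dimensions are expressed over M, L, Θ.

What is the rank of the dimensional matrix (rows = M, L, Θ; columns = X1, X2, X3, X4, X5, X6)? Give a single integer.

Exponent matrix [M,L,Θ] × [X1,X2,X3,X4,X5,X6]:
  M: [-1  0 -1 -1 -2  1]
  L: [-1 -1 -1 -1 -1  1]
  Θ: [ 0 -1  0  0  1  0]
Echelon form has 2 nonzero rows (pivots: X1,X2)

2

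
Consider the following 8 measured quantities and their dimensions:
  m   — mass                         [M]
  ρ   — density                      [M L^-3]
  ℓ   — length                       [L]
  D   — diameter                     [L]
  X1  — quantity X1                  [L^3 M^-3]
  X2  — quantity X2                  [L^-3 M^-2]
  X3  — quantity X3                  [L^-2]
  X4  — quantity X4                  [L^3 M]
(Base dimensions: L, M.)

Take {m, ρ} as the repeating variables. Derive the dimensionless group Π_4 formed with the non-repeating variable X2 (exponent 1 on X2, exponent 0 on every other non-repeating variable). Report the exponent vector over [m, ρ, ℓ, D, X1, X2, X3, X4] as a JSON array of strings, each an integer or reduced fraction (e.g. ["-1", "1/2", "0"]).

Dimensional matrix (L×M by m×ρ×ℓ×D×X1×X2×X3×X4):
  L: [ 0 -3  1  1  3 -3 -2  3]
  M: [ 1  1  0  0 -3 -2  0  1]
Row reduction gives pivot columns m,ρ; rank = 2
Pivot set = {m,ρ}, free = {ℓ,D,X1,X2,X3,X4}
RREF:
  r0: [   1    0  1/3  1/3   -2   -3 -2/3    2]
  r1: [   0    1 -1/3 -1/3   -1    1  2/3   -1]
Fix exponent of X2 at 1, ℓ at 0, D at 0, X1 at 0, X3 at 0, X4 at 0; solve each RREF row for its pivot's exponent:
  r0: exp(m) + (-3)·1 = 0 ⇒ exp(m) = 3
  r1: exp(ρ) + (1)·1 = 0 ⇒ exp(ρ) = -1
Π_4 = m^3 · ρ^-1 · X2

["3", "-1", "0", "0", "0", "1", "0", "0"]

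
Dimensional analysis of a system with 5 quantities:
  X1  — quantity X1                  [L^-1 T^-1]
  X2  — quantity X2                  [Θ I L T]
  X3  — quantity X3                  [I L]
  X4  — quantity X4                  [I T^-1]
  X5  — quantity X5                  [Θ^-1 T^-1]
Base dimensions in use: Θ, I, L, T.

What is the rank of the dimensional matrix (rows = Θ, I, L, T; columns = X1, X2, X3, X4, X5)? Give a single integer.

3

Write exponents as rows Θ,I,L,T / cols X1,X2,X3,X4,X5:
  Θ: [ 0  1  0  0 -1]
  I: [ 0  1  1  1  0]
  L: [-1  1  1  0  0]
  T: [-1  1  0 -1 -1]
Echelon form has 3 nonzero rows (pivots: X1,X2,X3)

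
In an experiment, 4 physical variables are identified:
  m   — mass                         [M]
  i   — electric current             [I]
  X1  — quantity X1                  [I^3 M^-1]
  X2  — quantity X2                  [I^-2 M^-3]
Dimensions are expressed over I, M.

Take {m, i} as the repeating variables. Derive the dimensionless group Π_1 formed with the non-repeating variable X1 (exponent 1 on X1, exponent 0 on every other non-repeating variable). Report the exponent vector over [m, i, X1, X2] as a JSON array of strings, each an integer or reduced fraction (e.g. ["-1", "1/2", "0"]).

["1", "-3", "1", "0"]

Dimensional matrix (I×M by m×i×X1×X2):
  I: [ 0  1  3 -2]
  M: [ 1  0 -1 -3]
RREF → pivots at {m,i} ⇒ r = 2
Repeat: m,i; free: X1,X2
RREF:
  r0: [   1    0   -1   -3]
  r1: [   0    1    3   -2]
Fix exponent of X1 at 1, X2 at 0; solve each RREF row for its pivot's exponent:
  r0: exp(m) + (-1)·1 = 0 ⇒ exp(m) = 1
  r1: exp(i) + (3)·1 = 0 ⇒ exp(i) = -3
Π_1 = m · i^-3 · X1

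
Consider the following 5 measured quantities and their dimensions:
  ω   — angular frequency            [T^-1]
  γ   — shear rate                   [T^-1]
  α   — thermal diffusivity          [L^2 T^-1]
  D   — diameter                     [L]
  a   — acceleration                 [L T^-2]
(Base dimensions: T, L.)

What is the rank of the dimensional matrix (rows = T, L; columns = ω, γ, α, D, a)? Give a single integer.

2

Dimensional matrix (T×L by ω×γ×α×D×a):
  T: [-1 -1 -1  0 -2]
  L: [ 0  0  2  1  1]
RREF → pivots at {ω,α} ⇒ r = 2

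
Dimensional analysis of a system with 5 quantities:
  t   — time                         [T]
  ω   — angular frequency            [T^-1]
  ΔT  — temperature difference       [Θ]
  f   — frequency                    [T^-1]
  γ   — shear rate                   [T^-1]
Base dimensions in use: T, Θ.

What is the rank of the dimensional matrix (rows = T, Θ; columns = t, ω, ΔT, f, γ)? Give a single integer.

Dimensional matrix (T×Θ by t×ω×ΔT×f×γ):
  T: [ 1 -1  0 -1 -1]
  Θ: [ 0  0  1  0  0]
RREF → pivots at {t,ΔT} ⇒ r = 2

2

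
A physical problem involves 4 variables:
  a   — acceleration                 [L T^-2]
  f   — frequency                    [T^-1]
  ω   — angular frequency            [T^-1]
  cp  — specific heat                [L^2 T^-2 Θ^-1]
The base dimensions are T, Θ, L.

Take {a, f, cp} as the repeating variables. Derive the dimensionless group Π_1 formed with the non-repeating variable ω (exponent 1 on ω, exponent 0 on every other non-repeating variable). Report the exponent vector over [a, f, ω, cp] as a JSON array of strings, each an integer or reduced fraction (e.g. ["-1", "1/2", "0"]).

Dimensional matrix (T×Θ×L by a×f×ω×cp):
  T: [-2 -1 -1 -2]
  Θ: [ 0  0  0 -1]
  L: [ 1  0  0  2]
Row reduction gives pivot columns a,f,cp; rank = 3
Pivot set = {a,f,cp}, free = {ω}
RREF:
  r0: [   1    0    0    0]
  r1: [   0    1    1    0]
  r2: [   0    0    0    1]
Fix exponent of ω at 1; solve each RREF row for its pivot's exponent:
  r0: exp(a) + (0)·1 = 0 ⇒ exp(a) = 0
  r1: exp(f) + (1)·1 = 0 ⇒ exp(f) = -1
  r2: exp(cp) + (0)·1 = 0 ⇒ exp(cp) = 0
Π_1 = f^-1 · ω

["0", "-1", "1", "0"]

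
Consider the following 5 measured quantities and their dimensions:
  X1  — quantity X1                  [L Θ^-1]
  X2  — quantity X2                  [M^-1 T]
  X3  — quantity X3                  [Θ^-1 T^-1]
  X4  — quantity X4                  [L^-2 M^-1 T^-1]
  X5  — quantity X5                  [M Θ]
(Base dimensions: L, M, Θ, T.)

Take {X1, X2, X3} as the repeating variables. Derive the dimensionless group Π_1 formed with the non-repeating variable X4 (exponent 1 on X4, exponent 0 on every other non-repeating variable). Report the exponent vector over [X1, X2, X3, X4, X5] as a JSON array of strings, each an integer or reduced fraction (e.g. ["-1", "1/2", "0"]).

Exponent matrix [L,M,Θ,T] × [X1,X2,X3,X4,X5]:
  L: [ 1  0  0 -2  0]
  M: [ 0 -1  0 -1  1]
  Θ: [-1  0 -1  0  1]
  T: [ 0  1 -1 -1  0]
Row reduction gives pivot columns X1,X2,X3; rank = 3
Pivot set = {X1,X2,X3}, free = {X4,X5}
RREF:
  r0: [   1    0    0   -2    0]
  r1: [   0    1    0    1   -1]
  r2: [   0    0    1    2   -1]
  r3: [   0    0    0    0    0]
Fix exponent of X4 at 1, X5 at 0; solve each RREF row for its pivot's exponent:
  r0: exp(X1) + (-2)·1 = 0 ⇒ exp(X1) = 2
  r1: exp(X2) + (1)·1 = 0 ⇒ exp(X2) = -1
  r2: exp(X3) + (2)·1 = 0 ⇒ exp(X3) = -2
Π_1 = X1^2 · X2^-1 · X3^-2 · X4

["2", "-1", "-2", "1", "0"]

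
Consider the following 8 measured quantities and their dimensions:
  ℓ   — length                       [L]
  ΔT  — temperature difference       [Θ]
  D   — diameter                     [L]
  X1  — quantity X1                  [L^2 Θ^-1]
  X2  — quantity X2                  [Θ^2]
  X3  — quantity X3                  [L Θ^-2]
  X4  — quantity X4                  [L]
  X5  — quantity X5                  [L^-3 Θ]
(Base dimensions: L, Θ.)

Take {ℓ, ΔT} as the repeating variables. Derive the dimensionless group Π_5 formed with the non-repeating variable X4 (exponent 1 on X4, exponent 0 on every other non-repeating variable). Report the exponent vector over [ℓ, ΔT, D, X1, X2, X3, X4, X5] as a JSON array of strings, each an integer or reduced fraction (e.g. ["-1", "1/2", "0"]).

Dimensional matrix (L×Θ by ℓ×ΔT×D×X1×X2×X3×X4×X5):
  L: [ 1  0  1  2  0  1  1 -3]
  Θ: [ 0  1  0 -1  2 -2  0  1]
Row reduction gives pivot columns ℓ,ΔT; rank = 2
Pivot set = {ℓ,ΔT}, free = {D,X1,X2,X3,X4,X5}
RREF:
  r0: [   1    0    1    2    0    1    1   -3]
  r1: [   0    1    0   -1    2   -2    0    1]
Fix exponent of X4 at 1, D at 0, X1 at 0, X2 at 0, X3 at 0, X5 at 0; solve each RREF row for its pivot's exponent:
  r0: exp(ℓ) + (1)·1 = 0 ⇒ exp(ℓ) = -1
  r1: exp(ΔT) + (0)·1 = 0 ⇒ exp(ΔT) = 0
Π_5 = ℓ^-1 · X4

["-1", "0", "0", "0", "0", "0", "1", "0"]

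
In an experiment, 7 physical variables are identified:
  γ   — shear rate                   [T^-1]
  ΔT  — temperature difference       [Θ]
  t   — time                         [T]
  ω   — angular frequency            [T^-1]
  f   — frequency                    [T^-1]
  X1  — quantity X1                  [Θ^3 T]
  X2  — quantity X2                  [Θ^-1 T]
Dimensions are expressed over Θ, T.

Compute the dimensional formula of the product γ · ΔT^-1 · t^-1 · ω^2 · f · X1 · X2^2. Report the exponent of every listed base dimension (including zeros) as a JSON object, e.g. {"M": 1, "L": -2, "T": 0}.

Write exponents as rows Θ,T / cols γ,ΔT,t,ω,f,X1,X2:
  Θ: [ 0  1  0  0  0  3 -1]
  T: [-1  0  1 -1 -1  1  1]
  [Θ]: (1)·0+(-1)·1+(-1)·0+(2)·0+(1)·0+(1)·3+(2)·-1 = 0
  [T]: (1)·-1+(-1)·0+(-1)·1+(2)·-1+(1)·-1+(1)·1+(2)·1 = -2
⇒ T^-2

{"Θ": 0, "T": -2}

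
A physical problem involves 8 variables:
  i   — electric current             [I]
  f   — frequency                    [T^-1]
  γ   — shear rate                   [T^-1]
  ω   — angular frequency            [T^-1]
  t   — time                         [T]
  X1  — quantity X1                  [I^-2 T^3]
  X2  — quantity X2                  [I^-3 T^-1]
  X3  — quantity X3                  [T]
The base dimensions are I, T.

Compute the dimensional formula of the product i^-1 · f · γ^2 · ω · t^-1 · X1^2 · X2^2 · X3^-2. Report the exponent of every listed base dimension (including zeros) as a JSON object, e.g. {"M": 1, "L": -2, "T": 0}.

{"I": -11, "T": -3}

Write exponents as rows I,T / cols i,f,γ,ω,t,X1,X2,X3:
  I: [ 1  0  0  0  0 -2 -3  0]
  T: [ 0 -1 -1 -1  1  3 -1  1]
  [I]: (-1)·1+(1)·0+(2)·0+(1)·0+(-1)·0+(2)·-2+(2)·-3+(-2)·0 = -11
  [T]: (-1)·0+(1)·-1+(2)·-1+(1)·-1+(-1)·1+(2)·3+(2)·-1+(-2)·1 = -3
⇒ I^-11 T^-3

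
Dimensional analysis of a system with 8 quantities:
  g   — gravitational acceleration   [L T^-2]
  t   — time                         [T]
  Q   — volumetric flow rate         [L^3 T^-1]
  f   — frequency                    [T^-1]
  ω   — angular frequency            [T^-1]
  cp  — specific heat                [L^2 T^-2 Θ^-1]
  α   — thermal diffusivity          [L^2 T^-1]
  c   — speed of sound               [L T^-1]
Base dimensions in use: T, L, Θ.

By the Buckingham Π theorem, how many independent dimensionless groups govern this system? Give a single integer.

Dimensional matrix (T×L×Θ by g×t×Q×f×ω×cp×α×c):
  T: [-2  1 -1 -1 -1 -2 -1 -1]
  L: [ 1  0  3  0  0  2  2  1]
  Θ: [ 0  0  0  0  0 -1  0  0]
Echelon form has 3 nonzero rows (pivots: g,t,cp)
Π count = n − r = 8 − 3 = 5

5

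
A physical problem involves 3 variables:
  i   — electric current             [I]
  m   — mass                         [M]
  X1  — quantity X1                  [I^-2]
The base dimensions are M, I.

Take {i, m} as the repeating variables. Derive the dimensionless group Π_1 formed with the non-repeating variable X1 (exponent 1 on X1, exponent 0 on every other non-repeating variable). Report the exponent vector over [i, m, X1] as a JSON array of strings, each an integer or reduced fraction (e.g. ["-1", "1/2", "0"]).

Dimensional matrix (M×I by i×m×X1):
  M: [ 0  1  0]
  I: [ 1  0 -2]
RREF → pivots at {i,m} ⇒ r = 2
Pivot set = {i,m}, free = {X1}
RREF:
  r0: [   1    0   -2]
  r1: [   0    1    0]
Fix exponent of X1 at 1; solve each RREF row for its pivot's exponent:
  r0: exp(i) + (-2)·1 = 0 ⇒ exp(i) = 2
  r1: exp(m) + (0)·1 = 0 ⇒ exp(m) = 0
Π_1 = i^2 · X1

["2", "0", "1"]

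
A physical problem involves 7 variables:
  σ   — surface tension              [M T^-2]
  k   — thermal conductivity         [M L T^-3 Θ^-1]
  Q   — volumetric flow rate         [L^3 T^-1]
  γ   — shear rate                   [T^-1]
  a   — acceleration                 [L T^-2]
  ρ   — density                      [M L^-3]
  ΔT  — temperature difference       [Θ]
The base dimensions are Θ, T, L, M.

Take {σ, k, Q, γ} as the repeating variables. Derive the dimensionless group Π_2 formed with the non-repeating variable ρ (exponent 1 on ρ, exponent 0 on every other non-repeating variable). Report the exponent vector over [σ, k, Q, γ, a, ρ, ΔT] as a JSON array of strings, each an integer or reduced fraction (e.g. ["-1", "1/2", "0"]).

Dimensional matrix (Θ×T×L×M by σ×k×Q×γ×a×ρ×ΔT):
  Θ: [ 0 -1  0  0  0  0  1]
  T: [-2 -3 -1 -1 -2  0  0]
  L: [ 0  1  3  0  1 -3  0]
  M: [ 1  1  0  0  0  1  0]
Row reduction gives pivot columns σ,k,Q,γ; rank = 4
Pivot set = {σ,k,Q,γ}, free = {a,ρ,ΔT}
RREF:
  r0: [   1    0    0    0    0    1    1]
  r1: [   0    1    0    0    0    0   -1]
  r2: [   0    0    1    0  1/3   -1  1/3]
  r3: [   0    0    0    1  5/3   -1  2/3]
Fix exponent of ρ at 1, a at 0, ΔT at 0; solve each RREF row for its pivot's exponent:
  r0: exp(σ) + (1)·1 = 0 ⇒ exp(σ) = -1
  r1: exp(k) + (0)·1 = 0 ⇒ exp(k) = 0
  r2: exp(Q) + (-1)·1 = 0 ⇒ exp(Q) = 1
  r3: exp(γ) + (-1)·1 = 0 ⇒ exp(γ) = 1
Π_2 = σ^-1 · Q · γ · ρ

["-1", "0", "1", "1", "0", "1", "0"]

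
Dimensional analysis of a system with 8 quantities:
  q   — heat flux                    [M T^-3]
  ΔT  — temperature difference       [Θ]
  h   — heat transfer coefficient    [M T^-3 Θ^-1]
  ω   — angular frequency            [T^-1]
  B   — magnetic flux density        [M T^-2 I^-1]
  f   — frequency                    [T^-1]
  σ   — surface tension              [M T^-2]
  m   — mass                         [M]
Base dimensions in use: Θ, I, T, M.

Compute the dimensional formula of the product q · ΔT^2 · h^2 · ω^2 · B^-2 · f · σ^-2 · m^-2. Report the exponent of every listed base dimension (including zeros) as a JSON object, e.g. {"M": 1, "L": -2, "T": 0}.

Dimensional matrix (Θ×I×T×M by q×ΔT×h×ω×B×f×σ×m):
  Θ: [ 0  1 -1  0  0  0  0  0]
  I: [ 0  0  0  0 -1  0  0  0]
  T: [-3  0 -3 -1 -2 -1 -2  0]
  M: [ 1  0  1  0  1  0  1  1]
  [Θ]: (1)·0+(2)·1+(2)·-1+(2)·0+(-2)·0+(1)·0+(-2)·0+(-2)·0 = 0
  [I]: (1)·0+(2)·0+(2)·0+(2)·0+(-2)·-1+(1)·0+(-2)·0+(-2)·0 = 2
  [T]: (1)·-3+(2)·0+(2)·-3+(2)·-1+(-2)·-2+(1)·-1+(-2)·-2+(-2)·0 = -4
  [M]: (1)·1+(2)·0+(2)·1+(2)·0+(-2)·1+(1)·0+(-2)·1+(-2)·1 = -3
⇒ I^2 T^-4 M^-3

{"Θ": 0, "I": 2, "T": -4, "M": -3}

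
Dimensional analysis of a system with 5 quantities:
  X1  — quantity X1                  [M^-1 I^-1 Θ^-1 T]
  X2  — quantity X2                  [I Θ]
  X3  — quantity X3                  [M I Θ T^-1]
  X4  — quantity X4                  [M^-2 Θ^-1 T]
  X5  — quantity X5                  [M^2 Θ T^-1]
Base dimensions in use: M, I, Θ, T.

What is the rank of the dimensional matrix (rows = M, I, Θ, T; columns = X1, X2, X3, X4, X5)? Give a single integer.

Exponent matrix [M,I,Θ,T] × [X1,X2,X3,X4,X5]:
  M: [-1  0  1 -2  2]
  I: [-1  1  1  0  0]
  Θ: [-1  1  1 -1  1]
  T: [ 1  0 -1  1 -1]
Row reduction gives pivot columns X1,X2,X4; rank = 3

3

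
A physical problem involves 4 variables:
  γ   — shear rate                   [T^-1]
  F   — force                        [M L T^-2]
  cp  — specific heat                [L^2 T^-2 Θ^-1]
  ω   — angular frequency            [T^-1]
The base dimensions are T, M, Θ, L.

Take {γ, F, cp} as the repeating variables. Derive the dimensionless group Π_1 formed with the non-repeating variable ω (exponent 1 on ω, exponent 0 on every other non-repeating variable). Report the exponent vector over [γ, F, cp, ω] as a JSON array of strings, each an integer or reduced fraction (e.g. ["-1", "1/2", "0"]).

Dimensional matrix (T×M×Θ×L by γ×F×cp×ω):
  T: [-1 -2 -2 -1]
  M: [ 0  1  0  0]
  Θ: [ 0  0 -1  0]
  L: [ 0  1  2  0]
RREF → pivots at {γ,F,cp} ⇒ r = 3
Repeat: γ,F,cp; free: ω
RREF:
  r0: [   1    0    0    1]
  r1: [   0    1    0    0]
  r2: [   0    0    1    0]
  r3: [   0    0    0    0]
Fix exponent of ω at 1; solve each RREF row for its pivot's exponent:
  r0: exp(γ) + (1)·1 = 0 ⇒ exp(γ) = -1
  r1: exp(F) + (0)·1 = 0 ⇒ exp(F) = 0
  r2: exp(cp) + (0)·1 = 0 ⇒ exp(cp) = 0
Π_1 = γ^-1 · ω

["-1", "0", "0", "1"]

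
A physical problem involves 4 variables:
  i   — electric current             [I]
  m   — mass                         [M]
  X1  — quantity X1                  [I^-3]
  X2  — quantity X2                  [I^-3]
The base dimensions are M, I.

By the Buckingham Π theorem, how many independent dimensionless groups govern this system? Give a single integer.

2

Write exponents as rows M,I / cols i,m,X1,X2:
  M: [ 0  1  0  0]
  I: [ 1  0 -3 -3]
Echelon form has 2 nonzero rows (pivots: i,m)
4 vars − rank 2 = 2 Π groups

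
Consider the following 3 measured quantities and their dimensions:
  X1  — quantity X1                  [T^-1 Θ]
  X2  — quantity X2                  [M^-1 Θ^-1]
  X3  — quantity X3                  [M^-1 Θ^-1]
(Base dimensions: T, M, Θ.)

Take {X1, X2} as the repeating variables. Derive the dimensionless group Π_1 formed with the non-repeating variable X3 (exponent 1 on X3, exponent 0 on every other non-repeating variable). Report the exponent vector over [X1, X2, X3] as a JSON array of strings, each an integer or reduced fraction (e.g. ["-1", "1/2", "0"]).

["0", "-1", "1"]

Dimensional matrix (T×M×Θ by X1×X2×X3):
  T: [-1  0  0]
  M: [ 0 -1 -1]
  Θ: [ 1 -1 -1]
Row reduction gives pivot columns X1,X2; rank = 2
Repeat: X1,X2; free: X3
RREF:
  r0: [   1    0    0]
  r1: [   0    1    1]
  r2: [   0    0    0]
Fix exponent of X3 at 1; solve each RREF row for its pivot's exponent:
  r0: exp(X1) + (0)·1 = 0 ⇒ exp(X1) = 0
  r1: exp(X2) + (1)·1 = 0 ⇒ exp(X2) = -1
Π_1 = X2^-1 · X3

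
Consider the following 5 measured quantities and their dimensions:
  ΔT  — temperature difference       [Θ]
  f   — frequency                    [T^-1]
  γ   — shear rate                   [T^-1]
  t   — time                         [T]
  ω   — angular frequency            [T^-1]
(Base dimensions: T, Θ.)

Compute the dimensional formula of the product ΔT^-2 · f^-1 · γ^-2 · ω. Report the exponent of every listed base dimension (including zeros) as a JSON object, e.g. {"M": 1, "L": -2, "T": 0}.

{"T": 2, "Θ": -2}

Exponent matrix [T,Θ] × [ΔT,f,γ,t,ω]:
  T: [ 0 -1 -1  1 -1]
  Θ: [ 1  0  0  0  0]
  [T]: (-2)·0+(-1)·-1+(-2)·-1+(1)·-1 = 2
  [Θ]: (-2)·1+(-1)·0+(-2)·0+(1)·0 = -2
⇒ T^2 Θ^-2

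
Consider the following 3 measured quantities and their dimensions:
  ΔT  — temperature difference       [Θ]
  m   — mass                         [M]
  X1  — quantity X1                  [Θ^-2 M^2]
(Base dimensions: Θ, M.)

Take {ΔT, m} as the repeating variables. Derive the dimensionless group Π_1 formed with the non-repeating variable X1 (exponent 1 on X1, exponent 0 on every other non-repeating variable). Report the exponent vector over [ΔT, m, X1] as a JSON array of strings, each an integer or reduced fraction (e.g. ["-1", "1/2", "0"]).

["2", "-2", "1"]

Exponent matrix [Θ,M] × [ΔT,m,X1]:
  Θ: [ 1  0 -2]
  M: [ 0  1  2]
RREF → pivots at {ΔT,m} ⇒ r = 2
Pivot set = {ΔT,m}, free = {X1}
RREF:
  r0: [   1    0   -2]
  r1: [   0    1    2]
Fix exponent of X1 at 1; solve each RREF row for its pivot's exponent:
  r0: exp(ΔT) + (-2)·1 = 0 ⇒ exp(ΔT) = 2
  r1: exp(m) + (2)·1 = 0 ⇒ exp(m) = -2
Π_1 = ΔT^2 · m^-2 · X1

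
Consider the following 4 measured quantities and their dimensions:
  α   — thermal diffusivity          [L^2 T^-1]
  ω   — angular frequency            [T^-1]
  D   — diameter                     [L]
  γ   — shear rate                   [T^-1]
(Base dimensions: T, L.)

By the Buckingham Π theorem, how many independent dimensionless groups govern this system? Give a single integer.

2

Write exponents as rows T,L / cols α,ω,D,γ:
  T: [-1 -1  0 -1]
  L: [ 2  0  1  0]
Row reduction gives pivot columns α,ω; rank = 2
4 vars − rank 2 = 2 Π groups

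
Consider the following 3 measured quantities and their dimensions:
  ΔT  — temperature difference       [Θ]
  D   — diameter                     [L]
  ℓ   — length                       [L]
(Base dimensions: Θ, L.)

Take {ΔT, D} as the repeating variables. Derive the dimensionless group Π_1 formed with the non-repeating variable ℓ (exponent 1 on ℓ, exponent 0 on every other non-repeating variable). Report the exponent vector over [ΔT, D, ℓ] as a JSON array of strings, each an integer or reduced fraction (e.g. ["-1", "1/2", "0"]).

Exponent matrix [Θ,L] × [ΔT,D,ℓ]:
  Θ: [ 1  0  0]
  L: [ 0  1  1]
RREF → pivots at {ΔT,D} ⇒ r = 2
Repeat: ΔT,D; free: ℓ
RREF:
  r0: [   1    0    0]
  r1: [   0    1    1]
Fix exponent of ℓ at 1; solve each RREF row for its pivot's exponent:
  r0: exp(ΔT) + (0)·1 = 0 ⇒ exp(ΔT) = 0
  r1: exp(D) + (1)·1 = 0 ⇒ exp(D) = -1
Π_1 = D^-1 · ℓ

["0", "-1", "1"]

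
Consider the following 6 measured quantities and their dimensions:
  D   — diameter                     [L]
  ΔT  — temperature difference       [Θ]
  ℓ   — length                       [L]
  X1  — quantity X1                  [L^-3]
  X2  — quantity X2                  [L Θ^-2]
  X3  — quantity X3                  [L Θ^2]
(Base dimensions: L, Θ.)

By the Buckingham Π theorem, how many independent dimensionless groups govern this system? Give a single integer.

4

Exponent matrix [L,Θ] × [D,ΔT,ℓ,X1,X2,X3]:
  L: [ 1  0  1 -3  1  1]
  Θ: [ 0  1  0  0 -2  2]
Echelon form has 2 nonzero rows (pivots: D,ΔT)
6 vars − rank 2 = 4 Π groups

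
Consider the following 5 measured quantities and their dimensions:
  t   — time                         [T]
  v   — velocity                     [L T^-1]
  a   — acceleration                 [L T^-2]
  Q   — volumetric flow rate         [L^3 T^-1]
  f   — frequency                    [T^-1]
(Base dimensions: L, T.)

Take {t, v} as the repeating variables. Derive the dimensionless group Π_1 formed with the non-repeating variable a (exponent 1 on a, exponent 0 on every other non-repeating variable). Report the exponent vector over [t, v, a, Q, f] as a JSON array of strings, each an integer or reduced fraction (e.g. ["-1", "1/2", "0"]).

Exponent matrix [L,T] × [t,v,a,Q,f]:
  L: [ 0  1  1  3  0]
  T: [ 1 -1 -2 -1 -1]
Echelon form has 2 nonzero rows (pivots: t,v)
Pivot set = {t,v}, free = {a,Q,f}
RREF:
  r0: [   1    0   -1    2   -1]
  r1: [   0    1    1    3    0]
Fix exponent of a at 1, Q at 0, f at 0; solve each RREF row for its pivot's exponent:
  r0: exp(t) + (-1)·1 = 0 ⇒ exp(t) = 1
  r1: exp(v) + (1)·1 = 0 ⇒ exp(v) = -1
Π_1 = t · v^-1 · a

["1", "-1", "1", "0", "0"]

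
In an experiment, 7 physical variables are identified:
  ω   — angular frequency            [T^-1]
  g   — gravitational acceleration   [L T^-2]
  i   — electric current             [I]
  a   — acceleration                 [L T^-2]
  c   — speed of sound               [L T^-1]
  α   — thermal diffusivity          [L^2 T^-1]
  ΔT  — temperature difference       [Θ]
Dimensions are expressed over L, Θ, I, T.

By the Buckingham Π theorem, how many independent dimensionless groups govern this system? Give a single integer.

Exponent matrix [L,Θ,I,T] × [ω,g,i,a,c,α,ΔT]:
  L: [ 0  1  0  1  1  2  0]
  Θ: [ 0  0  0  0  0  0  1]
  I: [ 0  0  1  0  0  0  0]
  T: [-1 -2  0 -2 -1 -1  0]
Echelon form has 4 nonzero rows (pivots: ω,g,i,ΔT)
Π count = n − r = 7 − 4 = 3

3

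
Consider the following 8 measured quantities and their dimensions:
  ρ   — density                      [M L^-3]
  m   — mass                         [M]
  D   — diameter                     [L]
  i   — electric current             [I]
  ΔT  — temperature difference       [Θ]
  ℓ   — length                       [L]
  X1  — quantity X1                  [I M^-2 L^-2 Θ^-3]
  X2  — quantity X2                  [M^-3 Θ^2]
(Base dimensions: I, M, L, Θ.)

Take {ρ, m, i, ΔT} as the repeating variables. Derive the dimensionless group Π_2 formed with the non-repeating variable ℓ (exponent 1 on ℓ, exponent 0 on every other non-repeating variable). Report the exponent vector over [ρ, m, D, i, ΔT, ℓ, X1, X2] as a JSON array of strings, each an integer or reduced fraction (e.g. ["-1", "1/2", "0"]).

Exponent matrix [I,M,L,Θ] × [ρ,m,D,i,ΔT,ℓ,X1,X2]:
  I: [ 0  0  0  1  0  0  1  0]
  M: [ 1  1  0  0  0  0 -2 -3]
  L: [-3  0  1  0  0  1 -2  0]
  Θ: [ 0  0  0  0  1  0 -3  2]
RREF → pivots at {ρ,m,i,ΔT} ⇒ r = 4
Pivot set = {ρ,m,i,ΔT}, free = {D,ℓ,X1,X2}
RREF:
  r0: [   1    0 -1/3    0    0 -1/3  2/3    0]
  r1: [   0    1  1/3    0    0  1/3 -8/3   -3]
  r2: [   0    0    0    1    0    0    1    0]
  r3: [   0    0    0    0    1    0   -3    2]
Fix exponent of ℓ at 1, D at 0, X1 at 0, X2 at 0; solve each RREF row for its pivot's exponent:
  r0: exp(ρ) + (-1/3)·1 = 0 ⇒ exp(ρ) = 1/3
  r1: exp(m) + (1/3)·1 = 0 ⇒ exp(m) = -1/3
  r2: exp(i) + (0)·1 = 0 ⇒ exp(i) = 0
  r3: exp(ΔT) + (0)·1 = 0 ⇒ exp(ΔT) = 0
Π_2 = ρ^(1/3) · m^(-1/3) · ℓ

["1/3", "-1/3", "0", "0", "0", "1", "0", "0"]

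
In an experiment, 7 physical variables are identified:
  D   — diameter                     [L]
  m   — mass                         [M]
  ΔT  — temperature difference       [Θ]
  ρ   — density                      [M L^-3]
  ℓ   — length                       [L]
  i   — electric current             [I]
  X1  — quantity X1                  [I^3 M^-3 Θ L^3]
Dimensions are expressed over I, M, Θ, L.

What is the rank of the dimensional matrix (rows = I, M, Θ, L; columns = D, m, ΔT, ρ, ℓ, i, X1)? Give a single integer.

4

Exponent matrix [I,M,Θ,L] × [D,m,ΔT,ρ,ℓ,i,X1]:
  I: [ 0  0  0  0  0  1  3]
  M: [ 0  1  0  1  0  0 -3]
  Θ: [ 0  0  1  0  0  0  1]
  L: [ 1  0  0 -3  1  0  3]
Echelon form has 4 nonzero rows (pivots: D,m,ΔT,i)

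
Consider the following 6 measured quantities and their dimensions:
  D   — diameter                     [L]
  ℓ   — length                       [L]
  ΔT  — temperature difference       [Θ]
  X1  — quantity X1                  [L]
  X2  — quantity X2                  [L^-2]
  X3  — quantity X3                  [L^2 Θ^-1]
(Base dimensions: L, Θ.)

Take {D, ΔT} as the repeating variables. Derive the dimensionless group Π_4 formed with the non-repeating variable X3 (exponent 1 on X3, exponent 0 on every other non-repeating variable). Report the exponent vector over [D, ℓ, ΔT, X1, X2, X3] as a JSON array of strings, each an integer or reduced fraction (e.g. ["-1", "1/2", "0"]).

["-2", "0", "1", "0", "0", "1"]

Write exponents as rows L,Θ / cols D,ℓ,ΔT,X1,X2,X3:
  L: [ 1  1  0  1 -2  2]
  Θ: [ 0  0  1  0  0 -1]
Row reduction gives pivot columns D,ΔT; rank = 2
Repeat: D,ΔT; free: ℓ,X1,X2,X3
RREF:
  r0: [   1    1    0    1   -2    2]
  r1: [   0    0    1    0    0   -1]
Fix exponent of X3 at 1, ℓ at 0, X1 at 0, X2 at 0; solve each RREF row for its pivot's exponent:
  r0: exp(D) + (2)·1 = 0 ⇒ exp(D) = -2
  r1: exp(ΔT) + (-1)·1 = 0 ⇒ exp(ΔT) = 1
Π_4 = D^-2 · ΔT · X3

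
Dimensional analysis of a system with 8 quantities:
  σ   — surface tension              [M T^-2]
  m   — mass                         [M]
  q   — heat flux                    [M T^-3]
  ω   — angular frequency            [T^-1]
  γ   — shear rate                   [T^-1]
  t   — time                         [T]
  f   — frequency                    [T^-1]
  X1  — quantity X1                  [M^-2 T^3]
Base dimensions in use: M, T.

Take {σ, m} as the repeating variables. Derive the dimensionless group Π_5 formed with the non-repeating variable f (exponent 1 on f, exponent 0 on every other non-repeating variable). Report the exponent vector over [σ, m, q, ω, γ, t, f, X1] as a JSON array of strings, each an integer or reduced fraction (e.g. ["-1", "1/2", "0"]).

["-1/2", "1/2", "0", "0", "0", "0", "1", "0"]

Dimensional matrix (M×T by σ×m×q×ω×γ×t×f×X1):
  M: [ 1  1  1  0  0  0  0 -2]
  T: [-2  0 -3 -1 -1  1 -1  3]
Echelon form has 2 nonzero rows (pivots: σ,m)
Pivot set = {σ,m}, free = {q,ω,γ,t,f,X1}
RREF:
  r0: [   1    0  3/2  1/2  1/2 -1/2  1/2 -3/2]
  r1: [   0    1 -1/2 -1/2 -1/2  1/2 -1/2 -1/2]
Fix exponent of f at 1, q at 0, ω at 0, γ at 0, t at 0, X1 at 0; solve each RREF row for its pivot's exponent:
  r0: exp(σ) + (1/2)·1 = 0 ⇒ exp(σ) = -1/2
  r1: exp(m) + (-1/2)·1 = 0 ⇒ exp(m) = 1/2
Π_5 = σ^(-1/2) · m^(1/2) · f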